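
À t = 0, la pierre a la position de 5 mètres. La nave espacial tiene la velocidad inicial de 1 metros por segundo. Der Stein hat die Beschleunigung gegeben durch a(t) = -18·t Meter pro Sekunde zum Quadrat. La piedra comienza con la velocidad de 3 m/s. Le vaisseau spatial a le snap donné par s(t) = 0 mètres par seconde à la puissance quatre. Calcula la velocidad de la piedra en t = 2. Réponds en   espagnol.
Necesitamos integrar nuestra ecuación de la aceleración a(t) = -18·t 1 vez. Integrando la aceleración y usando la condición inicial v(0) = 3, obtenemos v(t) = 3 - 9·t^2. De la ecuación de la velocidad v(t) = 3 - 9·t^2, sustituimos t = 2 para obtener v = -33.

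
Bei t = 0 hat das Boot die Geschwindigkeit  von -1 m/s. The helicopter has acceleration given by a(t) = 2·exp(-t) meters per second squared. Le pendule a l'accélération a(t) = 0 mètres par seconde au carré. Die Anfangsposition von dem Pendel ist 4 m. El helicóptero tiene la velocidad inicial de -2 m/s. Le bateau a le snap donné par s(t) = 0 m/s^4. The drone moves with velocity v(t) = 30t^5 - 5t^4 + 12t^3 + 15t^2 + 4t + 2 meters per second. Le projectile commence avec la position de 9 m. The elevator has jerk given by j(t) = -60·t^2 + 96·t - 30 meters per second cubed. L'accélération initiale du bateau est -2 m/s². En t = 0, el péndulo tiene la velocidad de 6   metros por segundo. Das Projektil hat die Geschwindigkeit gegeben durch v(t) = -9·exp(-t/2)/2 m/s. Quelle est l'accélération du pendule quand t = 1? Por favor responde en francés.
Nous avons l'accélération a(t) = 0. En substituant t = 1: a(1) = 0.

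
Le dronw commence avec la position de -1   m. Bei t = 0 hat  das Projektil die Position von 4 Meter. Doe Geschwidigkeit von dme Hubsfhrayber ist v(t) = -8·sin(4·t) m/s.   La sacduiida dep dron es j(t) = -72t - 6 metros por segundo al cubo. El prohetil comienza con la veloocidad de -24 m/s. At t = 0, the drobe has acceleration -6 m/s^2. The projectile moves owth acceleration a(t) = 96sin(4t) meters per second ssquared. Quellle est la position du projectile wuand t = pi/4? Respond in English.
We must find the integral of our acceleration equation a(t) = 96·sin(4·t) 2 times. Finding the integral of a(t) and using v(0) = -24: v(t) = -24·cos(4·t). The integral of velocity is position. Using x(0) = 4, we get x(t) = 4 - 6·sin(4·t). From the given position equation x(t) = 4 - 6·sin(4·t), we substitute t = pi/4 to get x = 4.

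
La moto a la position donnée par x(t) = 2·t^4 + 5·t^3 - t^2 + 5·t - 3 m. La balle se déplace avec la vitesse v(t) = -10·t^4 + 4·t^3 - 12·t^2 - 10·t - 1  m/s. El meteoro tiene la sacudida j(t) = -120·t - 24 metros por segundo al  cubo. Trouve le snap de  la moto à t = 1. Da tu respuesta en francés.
Pour résoudre ceci, nous devons prendre 4 dérivées de notre équation de la position x(t) = 2·t^4 + 5·t^3 - t^2 + 5·t - 3. En dérivant la position, nous obtenons la vitesse: v(t) = 8·t^3 + 15·t^2 - 2·t + 5. En dérivant la vitesse, nous obtenons l'accélération: a(t) = 24·t^2 + 30·t - 2. En prenant d/dt de a(t), nous trouvons j(t) = 48·t + 30. En dérivant le jerk, nous obtenons le snap: s(t) = 48. Nous avons le snap s(t) = 48. En substituant t = 1: s(1) = 48.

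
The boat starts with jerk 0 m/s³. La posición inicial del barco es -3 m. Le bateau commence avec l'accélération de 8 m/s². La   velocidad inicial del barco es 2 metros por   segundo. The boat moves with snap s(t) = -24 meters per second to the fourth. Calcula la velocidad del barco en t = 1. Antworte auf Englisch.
Starting from snap s(t) = -24, we take 3 antiderivatives. The antiderivative of snap, with j(0) = 0, gives jerk: j(t) = -24·t. The antiderivative of jerk is acceleration. Using a(0) = 8, we get a(t) = 8 - 12·t^2. The antiderivative of acceleration, with v(0) = 2, gives velocity: v(t) = -4·t^3 + 8·t + 2. From the given velocity equation v(t) = -4·t^3 + 8·t + 2, we substitute t = 1 to get v = 6.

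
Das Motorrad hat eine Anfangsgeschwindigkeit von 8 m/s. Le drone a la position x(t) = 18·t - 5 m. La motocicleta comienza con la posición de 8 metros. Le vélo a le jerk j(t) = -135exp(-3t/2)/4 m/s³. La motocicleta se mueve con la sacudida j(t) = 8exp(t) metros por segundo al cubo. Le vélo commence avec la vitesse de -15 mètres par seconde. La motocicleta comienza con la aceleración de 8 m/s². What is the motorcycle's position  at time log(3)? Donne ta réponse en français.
Nous devons trouver la primitive de notre équation du jerk j(t) = 8·exp(t) 3 fois. La primitive du jerk est l'accélération. En utilisant a(0) = 8, nous obtenons a(t) = 8·exp(t). L'intégrale de l'accélération, avec v(0) = 8, donne la vitesse: v(t) = 8·exp(t). L'intégrale de la vitesse, avec x(0) = 8, donne la position: x(t) = 8·exp(t). Nous avons la position x(t) = 8·exp(t). En substituant t = log(3): x(log(3)) = 24.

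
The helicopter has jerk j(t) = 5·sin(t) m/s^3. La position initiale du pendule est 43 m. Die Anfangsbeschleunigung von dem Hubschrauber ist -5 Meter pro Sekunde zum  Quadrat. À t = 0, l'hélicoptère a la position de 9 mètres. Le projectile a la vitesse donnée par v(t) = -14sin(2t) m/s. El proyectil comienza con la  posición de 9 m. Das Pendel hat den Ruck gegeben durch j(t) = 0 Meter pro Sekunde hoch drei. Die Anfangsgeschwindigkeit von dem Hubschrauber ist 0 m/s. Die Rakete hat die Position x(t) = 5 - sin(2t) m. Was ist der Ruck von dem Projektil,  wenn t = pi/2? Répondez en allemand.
Um dies zu lösen, müssen wir 2 Ableitungen unserer Gleichung für die Geschwindigkeit v(t) = -14·sin(2·t) nehmen. Die Ableitung von der Geschwindigkeit ergibt die Beschleunigung: a(t) = -28·cos(2·t). Durch Ableiten von der Beschleunigung erhalten wir den Ruck: j(t) = 56·sin(2·t). Aus der Gleichung für den Ruck j(t) = 56·sin(2·t), setzen wir t = pi/2 ein und erhalten j = 0.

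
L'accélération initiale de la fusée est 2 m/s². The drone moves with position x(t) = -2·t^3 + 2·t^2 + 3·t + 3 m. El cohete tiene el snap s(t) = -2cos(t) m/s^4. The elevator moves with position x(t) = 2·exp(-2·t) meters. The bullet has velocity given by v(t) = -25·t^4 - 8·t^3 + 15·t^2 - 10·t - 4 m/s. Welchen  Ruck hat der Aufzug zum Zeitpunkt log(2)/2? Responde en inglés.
Starting from position x(t) = 2·exp(-2·t), we take 3 derivatives. Differentiating position, we get velocity: v(t) = -4·exp(-2·t). The derivative of velocity gives acceleration: a(t) = 8·exp(-2·t). The derivative of acceleration gives jerk: j(t) = -16·exp(-2·t). Using j(t) = -16·exp(-2·t) and substituting t = log(2)/2, we find j = -8.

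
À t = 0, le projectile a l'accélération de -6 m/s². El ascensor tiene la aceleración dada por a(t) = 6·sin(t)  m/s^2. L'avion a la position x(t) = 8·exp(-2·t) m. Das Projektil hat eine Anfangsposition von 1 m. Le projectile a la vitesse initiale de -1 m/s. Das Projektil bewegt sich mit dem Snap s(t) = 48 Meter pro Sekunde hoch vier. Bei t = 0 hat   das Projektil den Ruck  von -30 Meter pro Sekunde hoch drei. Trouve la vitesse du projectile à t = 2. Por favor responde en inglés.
We need to integrate our snap equation s(t) = 48 3 times. The antiderivative of snap, with j(0) = -30, gives jerk: j(t) = 48·t - 30. Finding the antiderivative of j(t) and using a(0) = -6: a(t) = 24·t^2 - 30·t - 6. The integral of acceleration is velocity. Using v(0) = -1, we get v(t) = 8·t^3 - 15·t^2 - 6·t - 1. We have velocity v(t) = 8·t^3 - 15·t^2 - 6·t - 1. Substituting t = 2: v(2) = -9.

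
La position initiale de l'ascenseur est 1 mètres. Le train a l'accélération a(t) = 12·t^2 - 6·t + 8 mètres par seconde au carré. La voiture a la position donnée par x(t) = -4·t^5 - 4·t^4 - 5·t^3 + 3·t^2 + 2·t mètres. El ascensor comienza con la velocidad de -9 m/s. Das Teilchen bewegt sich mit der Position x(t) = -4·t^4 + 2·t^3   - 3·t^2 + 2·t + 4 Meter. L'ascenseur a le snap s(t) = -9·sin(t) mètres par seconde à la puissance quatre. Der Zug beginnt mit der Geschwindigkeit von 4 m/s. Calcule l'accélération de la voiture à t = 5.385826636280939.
En partant de la position x(t) = -4·t^5 - 4·t^4 - 5·t^3 + 3·t^2 + 2·t, nous prenons 2 dérivées. La dérivée de la position donne la vitesse: v(t) = -20·t^4 - 16·t^3 - 15·t^2 + 6·t + 2. En prenant d/dt de v(t), nous trouvons a(t) = -80·t^3 - 48·t^2 - 30·t + 6. De l'équation de l'accélération a(t) = -80·t^3 - 48·t^2 - 30·t + 6, nous substituons t = 5.385826636280939 pour obtenir a = -14046.1062193259.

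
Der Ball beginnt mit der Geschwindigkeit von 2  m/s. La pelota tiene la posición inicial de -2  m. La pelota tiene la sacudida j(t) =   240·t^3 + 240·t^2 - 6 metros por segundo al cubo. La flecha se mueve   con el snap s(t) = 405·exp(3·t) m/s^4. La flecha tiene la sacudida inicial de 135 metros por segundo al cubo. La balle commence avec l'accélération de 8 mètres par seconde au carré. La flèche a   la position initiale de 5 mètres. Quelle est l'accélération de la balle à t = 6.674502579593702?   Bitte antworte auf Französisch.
Nous devons intégrer notre équation du jerk j(t) = 240·t^3 + 240·t^2 - 6 1 fois. En prenant ∫j(t)dt et en appliquant a(0) = 8, nous trouvons a(t) = 60·t^4 + 80·t^3 - 6·t + 8. En utilisant a(t) = 60·t^4 + 80·t^3 - 6·t + 8 et en substituant t = 6.674502579593702, nous trouvons a = 142832.060228267.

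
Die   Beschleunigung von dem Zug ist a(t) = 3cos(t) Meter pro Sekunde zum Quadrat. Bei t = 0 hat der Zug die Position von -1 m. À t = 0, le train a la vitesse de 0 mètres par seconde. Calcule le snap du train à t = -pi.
Nous devons dériver notre équation de l'accélération a(t) = 3·cos(t) 2 fois. La dérivée de l'accélération donne le jerk: j(t) = -3·sin(t). La dérivée du jerk donne le snap: s(t) = -3·cos(t). De l'équation du snap s(t) = -3·cos(t), nous substituons t = -pi pour obtenir s = 3.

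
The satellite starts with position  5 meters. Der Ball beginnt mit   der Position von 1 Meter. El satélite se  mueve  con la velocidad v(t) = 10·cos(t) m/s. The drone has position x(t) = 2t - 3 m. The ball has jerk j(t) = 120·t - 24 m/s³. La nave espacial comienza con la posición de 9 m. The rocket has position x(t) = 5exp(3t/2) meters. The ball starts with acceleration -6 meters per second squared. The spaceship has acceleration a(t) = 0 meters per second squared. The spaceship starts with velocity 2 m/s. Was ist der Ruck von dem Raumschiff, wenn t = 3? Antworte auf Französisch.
Pour résoudre ceci, nous devons prendre 1 dérivée de notre équation de l'accélération a(t) = 0. En dérivant l'accélération, nous obtenons le jerk: j(t) = 0. En utilisant j(t) = 0 et en substituant t = 3, nous trouvons j = 0.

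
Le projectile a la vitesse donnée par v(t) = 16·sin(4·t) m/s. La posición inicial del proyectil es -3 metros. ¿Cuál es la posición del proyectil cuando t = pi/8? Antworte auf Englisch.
We need to integrate our velocity equation v(t) = 16·sin(4·t) 1 time. Taking ∫v(t)dt and applying x(0) = -3, we find x(t) = 1 - 4·cos(4·t). Using x(t) = 1 - 4·cos(4·t) and substituting t = pi/8, we find x = 1.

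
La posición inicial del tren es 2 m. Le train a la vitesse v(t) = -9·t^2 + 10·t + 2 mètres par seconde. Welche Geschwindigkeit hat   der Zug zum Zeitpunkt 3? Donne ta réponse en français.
Nous avons la vitesse v(t) = -9·t^2 + 10·t + 2. En substituant t = 3: v(3) = -49.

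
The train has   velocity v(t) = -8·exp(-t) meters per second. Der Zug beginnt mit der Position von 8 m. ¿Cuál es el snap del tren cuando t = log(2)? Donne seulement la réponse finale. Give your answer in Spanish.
El snap en t = log(2) es s = 4.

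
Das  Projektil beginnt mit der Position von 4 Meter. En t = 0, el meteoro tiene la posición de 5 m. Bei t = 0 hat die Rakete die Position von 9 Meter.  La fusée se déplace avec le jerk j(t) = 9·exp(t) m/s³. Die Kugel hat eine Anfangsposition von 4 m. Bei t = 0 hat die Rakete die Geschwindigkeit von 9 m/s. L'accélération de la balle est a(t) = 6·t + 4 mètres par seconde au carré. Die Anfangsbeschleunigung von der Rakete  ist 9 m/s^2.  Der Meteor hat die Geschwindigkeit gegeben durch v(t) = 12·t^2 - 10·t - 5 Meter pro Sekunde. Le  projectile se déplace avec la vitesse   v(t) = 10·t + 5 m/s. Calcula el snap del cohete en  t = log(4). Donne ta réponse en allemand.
Ausgehend von dem Ruck j(t) = 9·exp(t), nehmen wir 1 Ableitung. Die Ableitung von dem Ruck ergibt den Snap: s(t) = 9·exp(t). Mit s(t) = 9·exp(t) und Einsetzen von t = log(4), finden wir s = 36.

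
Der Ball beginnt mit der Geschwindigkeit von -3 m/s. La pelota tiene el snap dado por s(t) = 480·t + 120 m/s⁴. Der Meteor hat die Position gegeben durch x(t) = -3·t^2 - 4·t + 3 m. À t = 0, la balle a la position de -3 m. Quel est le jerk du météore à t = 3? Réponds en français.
Nous devons dériver notre équation de la position x(t) = -3·t^2 - 4·t + 3 3 fois. En prenant d/dt de x(t), nous trouvons v(t) = -6·t - 4. En prenant d/dt de v(t), nous trouvons a(t) = -6. En prenant d/dt de a(t), nous trouvons j(t) = 0. En utilisant j(t) = 0 et en substituant t = 3, nous trouvons j = 0.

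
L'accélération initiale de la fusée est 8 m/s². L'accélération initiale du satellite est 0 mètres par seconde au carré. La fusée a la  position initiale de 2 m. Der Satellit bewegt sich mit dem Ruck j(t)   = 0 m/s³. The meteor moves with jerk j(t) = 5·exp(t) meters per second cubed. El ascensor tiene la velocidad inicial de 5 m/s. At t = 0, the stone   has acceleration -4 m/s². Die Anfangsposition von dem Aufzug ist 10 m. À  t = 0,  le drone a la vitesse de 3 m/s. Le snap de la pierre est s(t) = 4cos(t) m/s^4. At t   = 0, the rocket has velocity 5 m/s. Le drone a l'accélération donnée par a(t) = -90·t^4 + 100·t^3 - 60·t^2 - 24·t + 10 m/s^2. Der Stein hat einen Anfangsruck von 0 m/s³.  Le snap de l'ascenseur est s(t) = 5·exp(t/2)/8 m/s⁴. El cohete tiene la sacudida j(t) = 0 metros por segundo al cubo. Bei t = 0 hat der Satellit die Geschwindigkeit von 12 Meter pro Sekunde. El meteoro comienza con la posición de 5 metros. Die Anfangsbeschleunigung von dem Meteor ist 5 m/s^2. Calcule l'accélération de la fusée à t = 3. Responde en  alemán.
Wir müssen das Integral unserer Gleichung für den Ruck j(t) = 0 1-mal finden. Mit ∫j(t)dt und Anwendung von a(0) = 8, finden wir a(t) = 8. Aus der Gleichung für die Beschleunigung a(t) = 8, setzen wir t = 3 ein und erhalten a = 8.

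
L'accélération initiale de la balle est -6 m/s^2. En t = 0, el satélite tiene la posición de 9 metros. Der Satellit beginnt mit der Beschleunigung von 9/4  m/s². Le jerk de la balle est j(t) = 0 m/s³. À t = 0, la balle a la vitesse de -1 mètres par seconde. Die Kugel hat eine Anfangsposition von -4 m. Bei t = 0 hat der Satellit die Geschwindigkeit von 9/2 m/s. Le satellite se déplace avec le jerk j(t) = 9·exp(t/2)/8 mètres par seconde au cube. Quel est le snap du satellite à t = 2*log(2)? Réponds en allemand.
Wir müssen unsere Gleichung für den Ruck j(t) = 9·exp(t/2)/8 1-mal ableiten. Mit d/dt von j(t) finden wir s(t) = 9·exp(t/2)/16. Aus der Gleichung für den Snap s(t) = 9·exp(t/2)/16, setzen wir t = 2*log(2) ein und erhalten s = 9/8.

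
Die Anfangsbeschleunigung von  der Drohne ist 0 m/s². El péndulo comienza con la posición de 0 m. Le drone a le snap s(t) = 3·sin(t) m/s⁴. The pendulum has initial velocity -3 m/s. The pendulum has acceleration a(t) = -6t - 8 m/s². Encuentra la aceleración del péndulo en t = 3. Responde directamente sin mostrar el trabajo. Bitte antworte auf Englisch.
The acceleration at t = 3 is a = -26.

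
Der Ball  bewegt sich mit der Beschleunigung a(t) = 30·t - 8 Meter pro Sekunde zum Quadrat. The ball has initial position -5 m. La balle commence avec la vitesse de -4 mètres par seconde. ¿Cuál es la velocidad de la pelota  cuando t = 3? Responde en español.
Necesitamos integrar nuestra ecuación de la aceleración a(t) = 30·t - 8 1 vez. Tomando ∫a(t)dt y aplicando v(0) = -4, encontramos v(t) = 15·t^2 - 8·t - 4. Usando v(t) = 15·t^2 - 8·t - 4 y sustituyendo t = 3, encontramos v = 107.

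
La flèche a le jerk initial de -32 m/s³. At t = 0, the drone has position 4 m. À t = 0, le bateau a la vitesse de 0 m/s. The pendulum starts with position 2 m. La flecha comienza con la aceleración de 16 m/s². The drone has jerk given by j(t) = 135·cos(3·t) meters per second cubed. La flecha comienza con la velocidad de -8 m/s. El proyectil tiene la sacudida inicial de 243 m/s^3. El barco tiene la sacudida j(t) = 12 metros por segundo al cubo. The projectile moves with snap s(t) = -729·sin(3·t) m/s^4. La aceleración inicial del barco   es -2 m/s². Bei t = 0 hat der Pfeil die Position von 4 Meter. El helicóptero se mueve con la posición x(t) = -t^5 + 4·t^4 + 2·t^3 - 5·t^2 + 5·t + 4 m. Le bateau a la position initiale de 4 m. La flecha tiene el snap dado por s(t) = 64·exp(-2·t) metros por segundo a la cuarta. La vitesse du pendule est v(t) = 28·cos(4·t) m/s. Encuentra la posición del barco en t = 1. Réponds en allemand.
Ausgehend von dem Ruck j(t) = 12, nehmen wir 3 Integrale. Das Integral von dem Ruck, mit a(0) = -2, ergibt die Beschleunigung: a(t) = 12·t - 2. Das Integral von der Beschleunigung, mit v(0) = 0, ergibt die Geschwindigkeit: v(t) = 2·t·(3·t - 1). Durch Integration von der Geschwindigkeit und Verwendung der Anfangsbedingung x(0) = 4, erhalten wir x(t) = 2·t^3 - t^2 + 4. Wir haben die Position x(t) = 2·t^3 - t^2 + 4. Durch Einsetzen von t = 1: x(1) = 5.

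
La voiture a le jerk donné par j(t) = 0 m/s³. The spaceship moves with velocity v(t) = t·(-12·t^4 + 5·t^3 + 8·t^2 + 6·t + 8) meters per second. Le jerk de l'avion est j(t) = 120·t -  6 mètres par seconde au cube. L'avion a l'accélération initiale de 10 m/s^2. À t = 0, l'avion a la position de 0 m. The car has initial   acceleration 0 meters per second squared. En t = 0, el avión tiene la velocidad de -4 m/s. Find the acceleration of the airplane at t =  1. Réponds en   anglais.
To find the answer, we compute 1 antiderivative of j(t) = 120·t - 6. Taking ∫j(t)dt and applying a(0) = 10, we find a(t) = 60·t^2 - 6·t + 10. From the given acceleration equation a(t) = 60·t^2 - 6·t + 10, we substitute t = 1 to get a = 64.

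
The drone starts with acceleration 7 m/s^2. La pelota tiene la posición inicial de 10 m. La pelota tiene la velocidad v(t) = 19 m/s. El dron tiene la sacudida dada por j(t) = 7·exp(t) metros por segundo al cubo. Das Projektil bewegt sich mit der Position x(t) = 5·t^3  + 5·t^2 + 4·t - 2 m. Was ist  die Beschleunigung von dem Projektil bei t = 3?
Wir müssen unsere Gleichung für die Position x(t) = 5·t^3 + 5·t^2 + 4·t - 2 2-mal ableiten. Die Ableitung von der Position ergibt die Geschwindigkeit: v(t) = 15·t^2 + 10·t + 4. Mit d/dt von v(t) finden wir a(t) = 30·t + 10. Aus der Gleichung für die Beschleunigung a(t) = 30·t + 10, setzen wir t = 3 ein und erhalten a = 100.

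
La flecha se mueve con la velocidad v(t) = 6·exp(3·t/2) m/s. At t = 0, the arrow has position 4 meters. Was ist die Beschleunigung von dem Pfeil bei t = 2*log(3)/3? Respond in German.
Ausgehend von der Geschwindigkeit v(t) = 6·exp(3·t/2), nehmen wir 1 Ableitung. Die Ableitung von der Geschwindigkeit ergibt die Beschleunigung: a(t) = 9·exp(3·t/2). Mit a(t) = 9·exp(3·t/2) und Einsetzen von t = 2*log(3)/3, finden wir a = 27.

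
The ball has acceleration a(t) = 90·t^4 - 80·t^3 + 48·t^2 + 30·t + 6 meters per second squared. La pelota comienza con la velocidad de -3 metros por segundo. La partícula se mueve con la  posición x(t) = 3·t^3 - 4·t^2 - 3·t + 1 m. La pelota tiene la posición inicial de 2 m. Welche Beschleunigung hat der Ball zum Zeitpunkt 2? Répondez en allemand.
Wir haben die Beschleunigung a(t) = 90·t^4 - 80·t^3 + 48·t^2 + 30·t + 6. Durch Einsetzen von t = 2: a(2) = 1058.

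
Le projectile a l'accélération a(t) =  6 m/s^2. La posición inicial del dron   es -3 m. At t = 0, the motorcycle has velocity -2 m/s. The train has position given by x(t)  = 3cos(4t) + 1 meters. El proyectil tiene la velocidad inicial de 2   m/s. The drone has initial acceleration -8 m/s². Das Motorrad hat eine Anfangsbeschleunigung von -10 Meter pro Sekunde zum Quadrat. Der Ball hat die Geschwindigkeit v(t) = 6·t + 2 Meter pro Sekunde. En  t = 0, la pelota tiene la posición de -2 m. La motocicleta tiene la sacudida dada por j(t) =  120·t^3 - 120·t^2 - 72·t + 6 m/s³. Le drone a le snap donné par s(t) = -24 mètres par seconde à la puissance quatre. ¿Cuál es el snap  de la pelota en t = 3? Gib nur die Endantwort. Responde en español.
s(3) = 0.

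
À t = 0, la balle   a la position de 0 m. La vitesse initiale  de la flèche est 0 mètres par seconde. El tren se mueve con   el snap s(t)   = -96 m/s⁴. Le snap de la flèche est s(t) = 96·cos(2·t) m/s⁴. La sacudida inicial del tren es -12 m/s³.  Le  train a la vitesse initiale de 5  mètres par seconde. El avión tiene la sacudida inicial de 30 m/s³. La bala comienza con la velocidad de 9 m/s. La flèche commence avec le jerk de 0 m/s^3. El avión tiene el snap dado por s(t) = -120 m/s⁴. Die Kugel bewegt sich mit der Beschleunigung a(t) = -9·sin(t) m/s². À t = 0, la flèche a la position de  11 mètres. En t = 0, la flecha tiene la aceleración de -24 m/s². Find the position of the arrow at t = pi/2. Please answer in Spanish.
Necesitamos integrar nuestra ecuación del snap s(t) = 96·cos(2·t) 4 veces. La antiderivada del snap es la sacudida. Usando j(0) = 0, obtenemos j(t) = 48·sin(2·t). La antiderivada de la sacudida es la aceleración. Usando a(0) = -24, obtenemos a(t) = -24·cos(2·t). La integral de la aceleración es la velocidad. Usando v(0) = 0, obtenemos v(t) = -12·sin(2·t). La antiderivada de la velocidad, con x(0) = 11, da la posición: x(t) = 6·cos(2·t) + 5. Usando x(t) = 6·cos(2·t) + 5 y sustituyendo t = pi/2, encontramos x = -1.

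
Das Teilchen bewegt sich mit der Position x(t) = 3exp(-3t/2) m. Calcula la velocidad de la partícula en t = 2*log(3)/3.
Para resolver esto, necesitamos tomar 1 derivada de nuestra ecuación de la posición x(t) = 3·exp(-3·t/2). La derivada de la posición da la velocidad: v(t) = -9·exp(-3·t/2)/2. Usando v(t) = -9·exp(-3·t/2)/2 y sustituyendo t = 2*log(3)/3, encontramos v = -3/2.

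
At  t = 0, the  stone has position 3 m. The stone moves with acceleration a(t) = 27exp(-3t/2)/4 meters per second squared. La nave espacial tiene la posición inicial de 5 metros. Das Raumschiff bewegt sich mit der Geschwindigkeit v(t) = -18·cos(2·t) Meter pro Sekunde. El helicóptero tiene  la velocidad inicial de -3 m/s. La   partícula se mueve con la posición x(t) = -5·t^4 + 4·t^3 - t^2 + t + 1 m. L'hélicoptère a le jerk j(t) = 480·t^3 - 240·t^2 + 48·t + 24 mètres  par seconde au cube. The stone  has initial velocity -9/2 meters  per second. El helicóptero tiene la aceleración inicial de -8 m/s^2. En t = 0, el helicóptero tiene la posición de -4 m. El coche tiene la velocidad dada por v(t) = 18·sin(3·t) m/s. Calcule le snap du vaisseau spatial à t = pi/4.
Nous devons dériver notre équation de la vitesse v(t) = -18·cos(2·t) 3 fois. En prenant d/dt de v(t), nous trouvons a(t) = 36·sin(2·t). En dérivant l'accélération, nous obtenons le jerk: j(t) = 72·cos(2·t). En prenant d/dt de j(t), nous trouvons s(t) = -144·sin(2·t). Nous avons le snap s(t) = -144·sin(2·t). En substituant t = pi/4: s(pi/4) = -144.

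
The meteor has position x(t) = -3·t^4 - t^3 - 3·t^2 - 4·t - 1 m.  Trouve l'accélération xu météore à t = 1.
Nous devons dériver notre équation de la position x(t) = -3·t^4 - t^3 - 3·t^2 - 4·t - 1 2 fois. En dérivant la position, nous obtenons la vitesse: v(t) = -12·t^3 - 3·t^2 - 6·t - 4. En dérivant la vitesse, nous obtenons l'accélération: a(t) = -36·t^2 - 6·t - 6. En utilisant a(t) = -36·t^2 - 6·t - 6 et en substituant t = 1, nous trouvons a = -48.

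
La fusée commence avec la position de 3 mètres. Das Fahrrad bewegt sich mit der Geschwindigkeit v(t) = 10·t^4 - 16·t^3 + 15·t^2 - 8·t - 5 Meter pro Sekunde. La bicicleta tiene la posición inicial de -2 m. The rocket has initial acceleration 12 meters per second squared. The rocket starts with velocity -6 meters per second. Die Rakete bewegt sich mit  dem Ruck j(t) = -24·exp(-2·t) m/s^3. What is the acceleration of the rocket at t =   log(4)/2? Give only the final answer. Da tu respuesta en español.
La respuesta es 3.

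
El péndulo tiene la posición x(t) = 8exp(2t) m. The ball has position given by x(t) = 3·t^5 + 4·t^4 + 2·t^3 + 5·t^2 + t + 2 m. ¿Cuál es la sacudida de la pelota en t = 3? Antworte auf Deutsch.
Ausgehend von der Position x(t) = 3·t^5 + 4·t^4 + 2·t^3 + 5·t^2 + t + 2, nehmen wir 3 Ableitungen. Mit d/dt von x(t) finden wir v(t) = 15·t^4 + 16·t^3 + 6·t^2 + 10·t + 1. Durch Ableiten von der Geschwindigkeit erhalten wir die Beschleunigung: a(t) = 60·t^3 + 48·t^2 + 12·t + 10. Die Ableitung von der Beschleunigung ergibt den Ruck: j(t) = 180·t^2 + 96·t + 12. Wir haben den Ruck j(t) = 180·t^2 + 96·t + 12. Durch Einsetzen von t = 3: j(3) = 1920.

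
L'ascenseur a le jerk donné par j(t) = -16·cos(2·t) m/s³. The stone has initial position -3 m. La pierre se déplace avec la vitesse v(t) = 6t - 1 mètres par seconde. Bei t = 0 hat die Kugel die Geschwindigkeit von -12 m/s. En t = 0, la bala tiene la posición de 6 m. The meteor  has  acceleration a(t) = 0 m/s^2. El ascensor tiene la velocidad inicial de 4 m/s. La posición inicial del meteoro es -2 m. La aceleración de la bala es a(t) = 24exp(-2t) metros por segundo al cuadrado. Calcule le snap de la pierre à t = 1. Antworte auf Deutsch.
Ausgehend von der Geschwindigkeit v(t) = 6·t - 1, nehmen wir 3 Ableitungen. Die Ableitung von der Geschwindigkeit ergibt die Beschleunigung: a(t) = 6. Die Ableitung von der Beschleunigung ergibt den Ruck: j(t) = 0. Die Ableitung von dem Ruck ergibt den Snap: s(t) = 0. Wir haben den Snap s(t) = 0. Durch Einsetzen von t = 1: s(1) = 0.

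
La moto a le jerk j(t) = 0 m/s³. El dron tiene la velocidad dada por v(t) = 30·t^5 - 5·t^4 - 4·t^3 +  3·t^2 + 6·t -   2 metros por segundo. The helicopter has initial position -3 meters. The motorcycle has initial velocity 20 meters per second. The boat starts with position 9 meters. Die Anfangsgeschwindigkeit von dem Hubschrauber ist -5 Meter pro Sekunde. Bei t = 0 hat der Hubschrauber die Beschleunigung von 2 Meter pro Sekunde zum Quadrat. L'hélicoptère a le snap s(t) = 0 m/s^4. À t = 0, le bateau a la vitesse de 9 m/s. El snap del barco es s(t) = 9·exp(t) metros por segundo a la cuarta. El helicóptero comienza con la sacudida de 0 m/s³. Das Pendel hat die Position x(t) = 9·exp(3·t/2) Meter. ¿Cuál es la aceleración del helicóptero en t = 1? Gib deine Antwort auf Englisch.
We need to integrate our snap equation s(t) = 0 2 times. The integral of snap, with j(0) = 0, gives jerk: j(t) = 0. Finding the integral of j(t) and using a(0) = 2: a(t) = 2. Using a(t) = 2 and substituting t = 1, we find a = 2.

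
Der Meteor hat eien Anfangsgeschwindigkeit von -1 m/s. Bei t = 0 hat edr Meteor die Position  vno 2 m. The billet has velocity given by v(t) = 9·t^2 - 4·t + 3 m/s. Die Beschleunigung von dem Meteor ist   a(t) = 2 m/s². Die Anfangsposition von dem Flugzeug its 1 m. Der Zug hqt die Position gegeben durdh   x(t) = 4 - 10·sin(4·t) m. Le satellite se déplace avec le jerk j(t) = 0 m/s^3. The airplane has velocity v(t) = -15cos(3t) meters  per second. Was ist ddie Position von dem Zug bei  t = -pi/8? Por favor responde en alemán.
Wir haben die Position x(t) = 4 - 10·sin(4·t). Durch Einsetzen von t = -pi/8: x(-pi/8) = 14.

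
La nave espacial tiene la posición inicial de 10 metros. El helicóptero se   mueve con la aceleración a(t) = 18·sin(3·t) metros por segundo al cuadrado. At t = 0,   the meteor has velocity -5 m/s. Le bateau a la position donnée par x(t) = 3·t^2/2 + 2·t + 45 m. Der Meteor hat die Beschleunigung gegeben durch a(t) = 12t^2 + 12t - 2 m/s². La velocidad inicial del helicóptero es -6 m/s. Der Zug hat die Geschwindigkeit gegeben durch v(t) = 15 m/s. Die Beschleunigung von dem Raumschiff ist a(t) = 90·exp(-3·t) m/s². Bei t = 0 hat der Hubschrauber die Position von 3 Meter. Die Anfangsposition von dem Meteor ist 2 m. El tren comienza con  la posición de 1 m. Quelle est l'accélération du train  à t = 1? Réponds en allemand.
Um dies zu lösen, müssen wir 1 Ableitung unserer Gleichung für die Geschwindigkeit v(t) = 15 nehmen. Die Ableitung von der Geschwindigkeit ergibt die Beschleunigung: a(t) = 0. Aus der Gleichung für die Beschleunigung a(t) = 0, setzen wir t = 1 ein und erhalten a = 0.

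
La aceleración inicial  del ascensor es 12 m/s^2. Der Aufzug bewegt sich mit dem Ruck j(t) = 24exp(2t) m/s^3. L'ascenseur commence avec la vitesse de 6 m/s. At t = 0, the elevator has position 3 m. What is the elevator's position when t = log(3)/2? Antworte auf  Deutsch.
Wir müssen die Stammfunktion unserer Gleichung für den Ruck j(t) = 24·exp(2·t) 3-mal finden. Die Stammfunktion von dem Ruck, mit a(0) = 12, ergibt die Beschleunigung: a(t) = 12·exp(2·t). Die Stammfunktion von der Beschleunigung, mit v(0) = 6, ergibt die Geschwindigkeit: v(t) = 6·exp(2·t). Das Integral von der Geschwindigkeit ist die Position. Mit x(0) = 3 erhalten wir x(t) = 3·exp(2·t). Wir haben die Position x(t) = 3·exp(2·t). Durch Einsetzen von t = log(3)/2: x(log(3)/2) = 9.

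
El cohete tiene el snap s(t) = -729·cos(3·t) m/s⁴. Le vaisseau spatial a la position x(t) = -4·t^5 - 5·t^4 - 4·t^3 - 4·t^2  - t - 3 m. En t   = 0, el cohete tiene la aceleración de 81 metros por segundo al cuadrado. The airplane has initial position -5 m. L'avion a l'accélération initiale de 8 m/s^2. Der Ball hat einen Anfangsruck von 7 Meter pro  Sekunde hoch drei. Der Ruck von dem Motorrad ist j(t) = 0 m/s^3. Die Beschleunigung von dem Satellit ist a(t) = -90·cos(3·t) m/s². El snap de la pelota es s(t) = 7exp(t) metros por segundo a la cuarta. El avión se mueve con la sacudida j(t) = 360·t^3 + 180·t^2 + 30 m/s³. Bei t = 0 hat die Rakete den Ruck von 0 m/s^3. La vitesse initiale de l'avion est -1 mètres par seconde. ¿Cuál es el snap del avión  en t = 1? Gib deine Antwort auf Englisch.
We must differentiate our jerk equation j(t) = 360·t^3 + 180·t^2 + 30 1 time. Differentiating jerk, we get snap: s(t) = 1080·t^2 + 360·t. From the given snap equation s(t) = 1080·t^2 + 360·t, we substitute t = 1 to get s = 1440.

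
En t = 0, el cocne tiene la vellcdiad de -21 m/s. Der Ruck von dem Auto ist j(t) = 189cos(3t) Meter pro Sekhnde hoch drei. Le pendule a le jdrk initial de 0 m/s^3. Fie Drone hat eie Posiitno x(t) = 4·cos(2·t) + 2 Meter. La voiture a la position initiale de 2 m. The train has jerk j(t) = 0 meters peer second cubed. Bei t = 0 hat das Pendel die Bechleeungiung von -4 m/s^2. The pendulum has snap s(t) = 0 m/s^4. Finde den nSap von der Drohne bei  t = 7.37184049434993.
Wir müssen unsere Gleichung für die Position x(t) = 4·cos(2·t) + 2 4-mal ableiten. Die Ableitung von der Position ergibt die Geschwindigkeit: v(t) = -8·sin(2·t). Mit d/dt von v(t) finden wir a(t) = -16·cos(2·t). Durch Ableiten von der Beschleunigung erhalten wir den Ruck: j(t) = 32·sin(2·t). Durch Ableiten von dem Ruck erhalten wir den Snap: s(t) = 64·cos(2·t). Mit s(t) = 64·cos(2·t) und Einsetzen von t = 7.37184049434993, finden wir s = -36.4804307947234.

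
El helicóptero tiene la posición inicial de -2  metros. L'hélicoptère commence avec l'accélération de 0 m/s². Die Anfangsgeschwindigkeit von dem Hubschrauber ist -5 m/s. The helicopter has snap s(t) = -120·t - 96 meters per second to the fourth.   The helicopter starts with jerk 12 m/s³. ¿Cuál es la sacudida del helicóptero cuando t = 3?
Debemos encontrar la integral de nuestra ecuación del snap s(t) = -120·t - 96 1 vez. Tomando ∫s(t)dt y aplicando j(0) = 12, encontramos j(t) = -60·t^2 - 96·t + 12. Usando j(t) = -60·t^2 - 96·t + 12 y sustituyendo t = 3, encontramos j = -816.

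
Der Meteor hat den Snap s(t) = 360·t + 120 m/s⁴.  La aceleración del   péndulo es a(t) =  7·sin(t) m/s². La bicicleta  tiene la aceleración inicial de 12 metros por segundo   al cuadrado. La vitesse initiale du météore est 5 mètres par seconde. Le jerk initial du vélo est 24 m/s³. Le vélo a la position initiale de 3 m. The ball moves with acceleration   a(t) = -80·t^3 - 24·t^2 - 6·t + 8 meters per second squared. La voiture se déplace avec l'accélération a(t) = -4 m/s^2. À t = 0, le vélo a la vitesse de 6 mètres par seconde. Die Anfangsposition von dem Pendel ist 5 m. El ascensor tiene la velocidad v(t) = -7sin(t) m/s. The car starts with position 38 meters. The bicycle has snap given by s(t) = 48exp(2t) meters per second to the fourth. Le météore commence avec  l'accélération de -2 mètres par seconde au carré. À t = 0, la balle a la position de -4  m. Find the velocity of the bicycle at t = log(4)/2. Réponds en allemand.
Wir müssen unsere Gleichung für den Snap s(t) = 48·exp(2·t) 3-mal integrieren. Durch Integration von dem Snap und Verwendung der Anfangsbedingung j(0) = 24, erhalten wir j(t) = 24·exp(2·t). Durch Integration von dem Ruck und Verwendung der Anfangsbedingung a(0) = 12, erhalten wir a(t) = 12·exp(2·t). Durch Integration von der Beschleunigung und Verwendung der Anfangsbedingung v(0) = 6, erhalten wir v(t) = 6·exp(2·t). Wir haben die Geschwindigkeit v(t) = 6·exp(2·t). Durch Einsetzen von t = log(4)/2: v(log(4)/2) = 24.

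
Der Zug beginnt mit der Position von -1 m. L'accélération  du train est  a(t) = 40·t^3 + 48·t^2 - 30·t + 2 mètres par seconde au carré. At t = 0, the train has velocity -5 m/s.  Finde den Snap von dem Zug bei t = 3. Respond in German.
Wir müssen unsere Gleichung für die Beschleunigung a(t) = 40·t^3 + 48·t^2 - 30·t + 2 2-mal ableiten. Die Ableitung von der Beschleunigung ergibt den Ruck: j(t) = 120·t^2 + 96·t - 30. Die Ableitung von dem Ruck ergibt den Snap: s(t) = 240·t + 96. Wir haben den Snap s(t) = 240·t + 96. Durch Einsetzen von t = 3: s(3) = 816.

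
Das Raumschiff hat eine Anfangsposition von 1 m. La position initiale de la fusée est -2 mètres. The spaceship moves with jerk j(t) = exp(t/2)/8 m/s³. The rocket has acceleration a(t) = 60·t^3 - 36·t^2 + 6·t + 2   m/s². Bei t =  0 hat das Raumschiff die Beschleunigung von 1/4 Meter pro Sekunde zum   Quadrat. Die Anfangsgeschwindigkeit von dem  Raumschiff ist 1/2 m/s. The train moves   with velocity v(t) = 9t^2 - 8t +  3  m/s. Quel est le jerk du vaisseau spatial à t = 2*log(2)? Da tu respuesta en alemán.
Aus der Gleichung für den Ruck j(t) = exp(t/2)/8, setzen wir t = 2*log(2) ein und erhalten j = 1/4.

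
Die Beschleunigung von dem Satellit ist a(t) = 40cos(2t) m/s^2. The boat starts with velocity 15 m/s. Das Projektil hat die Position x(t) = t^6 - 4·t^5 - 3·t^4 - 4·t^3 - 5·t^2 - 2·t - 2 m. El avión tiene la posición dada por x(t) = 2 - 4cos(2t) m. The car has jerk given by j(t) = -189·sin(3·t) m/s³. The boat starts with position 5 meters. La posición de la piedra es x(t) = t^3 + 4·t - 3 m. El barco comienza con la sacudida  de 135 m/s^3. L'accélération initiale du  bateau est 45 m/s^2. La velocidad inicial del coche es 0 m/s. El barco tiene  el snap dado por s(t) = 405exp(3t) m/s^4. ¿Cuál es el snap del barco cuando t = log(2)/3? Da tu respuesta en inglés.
Using s(t) = 405·exp(3·t) and substituting t = log(2)/3, we find s = 810.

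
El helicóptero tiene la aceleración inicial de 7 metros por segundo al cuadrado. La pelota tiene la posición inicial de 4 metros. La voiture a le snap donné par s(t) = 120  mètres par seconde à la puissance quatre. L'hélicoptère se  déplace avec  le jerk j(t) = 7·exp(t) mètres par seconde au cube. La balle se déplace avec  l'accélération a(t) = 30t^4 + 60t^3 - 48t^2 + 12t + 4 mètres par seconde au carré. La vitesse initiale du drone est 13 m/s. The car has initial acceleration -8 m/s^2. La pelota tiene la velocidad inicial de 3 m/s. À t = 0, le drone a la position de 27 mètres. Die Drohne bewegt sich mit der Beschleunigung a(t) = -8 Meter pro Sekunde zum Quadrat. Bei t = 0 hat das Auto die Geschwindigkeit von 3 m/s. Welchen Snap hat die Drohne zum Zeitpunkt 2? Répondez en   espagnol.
Partiendo de la aceleración a(t) = -8, tomamos 2 derivadas. La derivada de la aceleración da la sacudida: j(t) = 0. Derivando la sacudida, obtenemos el snap: s(t) = 0. De la ecuación del snap s(t) = 0, sustituimos t = 2 para obtener s = 0.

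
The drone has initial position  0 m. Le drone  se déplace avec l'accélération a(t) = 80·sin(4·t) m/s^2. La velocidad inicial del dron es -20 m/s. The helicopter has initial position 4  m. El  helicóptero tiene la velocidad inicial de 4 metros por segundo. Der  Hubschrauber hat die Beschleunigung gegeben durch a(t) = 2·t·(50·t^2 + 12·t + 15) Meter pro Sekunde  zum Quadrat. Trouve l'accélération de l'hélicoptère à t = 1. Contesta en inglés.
We have acceleration a(t) = 2·t·(50·t^2 + 12·t + 15). Substituting t = 1: a(1) = 154.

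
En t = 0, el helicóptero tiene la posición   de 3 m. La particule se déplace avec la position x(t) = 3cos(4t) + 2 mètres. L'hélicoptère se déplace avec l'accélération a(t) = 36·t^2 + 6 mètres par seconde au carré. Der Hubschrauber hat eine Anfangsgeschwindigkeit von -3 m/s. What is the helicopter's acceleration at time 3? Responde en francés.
De l'équation de l'accélération a(t) = 36·t^2 + 6, nous substituons t = 3 pour obtenir a = 330.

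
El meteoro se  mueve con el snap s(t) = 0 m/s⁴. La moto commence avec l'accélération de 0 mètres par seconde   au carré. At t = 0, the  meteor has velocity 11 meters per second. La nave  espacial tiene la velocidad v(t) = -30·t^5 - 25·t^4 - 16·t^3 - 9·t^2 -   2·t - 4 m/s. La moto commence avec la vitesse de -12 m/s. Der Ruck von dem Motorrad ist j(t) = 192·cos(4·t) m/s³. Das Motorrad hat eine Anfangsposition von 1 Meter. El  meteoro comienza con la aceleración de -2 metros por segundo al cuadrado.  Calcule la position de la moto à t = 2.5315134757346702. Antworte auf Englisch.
We must find the antiderivative of our jerk equation j(t) = 192·cos(4·t) 3 times. Taking ∫j(t)dt and applying a(0) = 0, we find a(t) = 48·sin(4·t). The antiderivative of acceleration, with v(0) = -12, gives velocity: v(t) = -12·cos(4·t). Finding the integral of v(t) and using x(0) = 1: x(t) = 1 - 3·sin(4·t). From the given position equation x(t) = 1 - 3·sin(4·t), we substitute t = 2.5315134757346702 to get x = 2.93557917091069.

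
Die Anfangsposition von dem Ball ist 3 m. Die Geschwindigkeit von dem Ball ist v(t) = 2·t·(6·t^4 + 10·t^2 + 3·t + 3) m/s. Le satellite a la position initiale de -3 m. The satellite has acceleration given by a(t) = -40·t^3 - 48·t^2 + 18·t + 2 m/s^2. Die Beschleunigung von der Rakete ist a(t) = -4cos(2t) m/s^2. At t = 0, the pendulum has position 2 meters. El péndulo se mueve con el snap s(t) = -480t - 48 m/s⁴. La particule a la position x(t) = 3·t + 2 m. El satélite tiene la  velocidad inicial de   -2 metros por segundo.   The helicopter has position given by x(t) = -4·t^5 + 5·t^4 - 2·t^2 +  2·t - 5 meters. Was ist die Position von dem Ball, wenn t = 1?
Um dies zu lösen, müssen wir 1 Integral unserer Gleichung für die Geschwindigkeit v(t) = 2·t·(6·t^4 + 10·t^2 + 3·t + 3) finden. Mit ∫v(t)dt und Anwendung von x(0) = 3, finden wir x(t) = 2·t^6 + 5·t^4 + 2·t^3 + 3·t^2 + 3. Aus der Gleichung für die Position x(t) = 2·t^6 + 5·t^4 + 2·t^3 + 3·t^2 + 3, setzen wir t = 1 ein und erhalten x = 15.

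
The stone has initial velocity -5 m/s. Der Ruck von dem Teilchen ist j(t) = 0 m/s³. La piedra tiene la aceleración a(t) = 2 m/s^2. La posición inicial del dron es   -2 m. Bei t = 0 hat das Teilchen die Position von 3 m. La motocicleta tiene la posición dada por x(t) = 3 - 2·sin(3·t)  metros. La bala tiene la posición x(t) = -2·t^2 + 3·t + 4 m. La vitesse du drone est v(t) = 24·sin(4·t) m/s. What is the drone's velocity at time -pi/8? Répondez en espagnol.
De la ecuación de la velocidad v(t) = 24·sin(4·t), sustituimos t = -pi/8 para obtener v = -24.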